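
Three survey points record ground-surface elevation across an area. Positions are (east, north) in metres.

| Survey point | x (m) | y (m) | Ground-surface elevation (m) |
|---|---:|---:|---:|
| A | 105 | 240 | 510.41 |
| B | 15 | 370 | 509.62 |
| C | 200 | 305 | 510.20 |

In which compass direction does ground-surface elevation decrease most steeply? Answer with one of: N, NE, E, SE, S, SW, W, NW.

N

Differences from A: to B (Δx, Δy, Δh) = (-90, 130, -0.79); to C = (95, 65, -0.21).
Determinant of the coordinate differences = (-90)·65 − 95·130 = -18200.
∂z/∂x = [(-0.79)·65 − (-0.21)·130] / -18200 = +0.001321
∂z/∂y = [(-90)·(-0.21) − 95·(-0.79)] / -18200 = -0.005162
Steepest decrease is along −∇f = (-0.001321 E, +0.005162 N) → north.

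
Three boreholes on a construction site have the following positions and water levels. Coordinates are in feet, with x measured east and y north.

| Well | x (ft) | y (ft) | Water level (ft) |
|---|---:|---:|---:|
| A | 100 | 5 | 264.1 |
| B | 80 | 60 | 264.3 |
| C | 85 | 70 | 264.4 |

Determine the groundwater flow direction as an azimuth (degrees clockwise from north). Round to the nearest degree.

229°

Differences from A: to B (Δx, Δy, Δh) = (-20, 55, +0.2); to C = (-15, 65, +0.3).
Solve a·Δx + b·Δy = Δh: det = (-20)·65 − (-15)·55 = -475.
∂h/∂x = [(+0.2)·65 − (+0.3)·55] / -475 = +0.007368
∂h/∂y = [(-20)·(+0.3) − (-15)·(+0.2)] / -475 = +0.006316
Flow direction (−∇h) has components (-0.007368 E, -0.006316 N).
Azimuth = atan2(E, N) = atan2(-0.007368, -0.006316) = 229.4° ≈ 229°.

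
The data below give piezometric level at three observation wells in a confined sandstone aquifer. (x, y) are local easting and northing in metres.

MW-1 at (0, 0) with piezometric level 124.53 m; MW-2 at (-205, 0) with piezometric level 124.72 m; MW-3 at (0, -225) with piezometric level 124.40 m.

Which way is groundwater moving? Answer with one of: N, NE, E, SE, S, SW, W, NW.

∂h/∂x = (124.72 − 124.53) / (-205 − 0) = -0.0009268
∂h/∂y = (124.40 − 124.53) / (-225 − 0) = +0.0005778
Flow = −∇h = (+0.0009268 east, -0.0005778 north), which points southeast.

SE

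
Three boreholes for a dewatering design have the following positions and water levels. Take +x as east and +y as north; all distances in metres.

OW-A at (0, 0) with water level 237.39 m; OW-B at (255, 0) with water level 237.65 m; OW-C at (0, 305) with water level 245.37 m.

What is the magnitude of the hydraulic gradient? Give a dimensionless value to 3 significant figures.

0.0262

∂h/∂x = (237.65 − 237.39) / (255 − 0) = +0.001020
∂h/∂y = (245.37 − 237.39) / (305 − 0) = +0.02616
|∇h| = √(0.001020² + 0.02616²) = 0.02618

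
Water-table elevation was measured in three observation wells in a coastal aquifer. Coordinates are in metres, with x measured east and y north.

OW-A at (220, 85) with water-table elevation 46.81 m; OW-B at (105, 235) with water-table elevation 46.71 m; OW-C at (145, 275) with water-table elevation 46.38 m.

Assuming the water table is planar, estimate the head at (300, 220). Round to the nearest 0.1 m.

Taking OW-A as reference: OW-B−OW-A = (-115, 150, -0.10); OW-C−OW-A = (-75, 190, -0.43).
Solve a·Δx + b·Δy = Δh: det = (-115)·190 − (-75)·150 = -10600.
∂h/∂x = [(-0.10)·190 − (-0.43)·150] / -10600 = -0.004292
∂h/∂y = [(-115)·(-0.43) − (-75)·(-0.10)] / -10600 = -0.003958
h(300, 220) = 46.81 + (-0.004292)·(80) + (-0.003958)·(135) = 46.81 -0.343 -0.534 = 45.932 m.

45.9 m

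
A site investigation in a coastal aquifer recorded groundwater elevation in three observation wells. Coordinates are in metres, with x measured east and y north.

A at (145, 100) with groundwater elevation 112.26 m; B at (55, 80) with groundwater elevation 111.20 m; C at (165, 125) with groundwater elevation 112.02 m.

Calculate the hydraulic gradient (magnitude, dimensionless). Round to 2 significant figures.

0.029

Differences from A: to B (Δx, Δy, Δh) = (-90, -20, -1.06); to C = (20, 25, -0.24).
Determinant of the coordinate differences = (-90)·25 − 20·(-20) = -1850.
∂h/∂x = [(-1.06)·25 − (-0.24)·(-20)] / -1850 = +0.01692
∂h/∂y = [(-90)·(-0.24) − 20·(-1.06)] / -1850 = -0.02314
|∇h| = √(0.01692² + -0.02314²) = 0.02867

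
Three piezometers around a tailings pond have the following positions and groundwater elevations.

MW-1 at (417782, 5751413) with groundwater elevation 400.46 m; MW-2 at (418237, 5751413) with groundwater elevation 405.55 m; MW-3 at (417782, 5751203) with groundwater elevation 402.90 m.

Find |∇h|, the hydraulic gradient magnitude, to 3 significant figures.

0.0161

∂h/∂x = (405.55 − 400.46) / (418237 − 417782) = +0.01119
∂h/∂y = (402.90 − 400.46) / (5751203 − 5751413) = -0.01162
|∇h| = √(0.01119² + -0.01162²) = 0.01613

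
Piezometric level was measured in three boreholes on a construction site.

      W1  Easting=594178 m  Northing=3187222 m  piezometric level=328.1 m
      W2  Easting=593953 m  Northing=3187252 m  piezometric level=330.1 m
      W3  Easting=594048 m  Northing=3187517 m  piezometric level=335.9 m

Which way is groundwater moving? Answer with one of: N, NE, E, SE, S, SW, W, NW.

S

With h = a·x + b·y + c and W1 as origin, the differences give:
  (-225)·a + 30·b = +2.0
  (-130)·a + 295·b = +7.8
Eliminate b (×295 and ×30, subtract): -62475·a = 356.00 → a = ∂h/∂x = -0.005698
Back-substitute: b = ∂h/∂y = +0.02393.
Flow = −∇h = (+0.005698 east, -0.02393 north), which points south.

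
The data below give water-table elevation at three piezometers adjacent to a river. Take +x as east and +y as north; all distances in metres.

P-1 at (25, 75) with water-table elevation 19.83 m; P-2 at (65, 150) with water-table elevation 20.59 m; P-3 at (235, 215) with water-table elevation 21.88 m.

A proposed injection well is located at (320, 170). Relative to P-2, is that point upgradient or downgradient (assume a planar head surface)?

upgradient

Three-point gradient (reference P-1): Δ to P-2 = (40, 75, +0.76), Δ to P-3 = (210, 140, +2.05).
∂h/∂x = +0.004665, ∂h/∂y = +0.007645 (det = -10150).
Head at (320, 170) = 19.83 + (+0.004665)·(295) + (+0.007645)·(95) = 21.93 m.
That is higher than the 20.59 m at P-2, so the point is upgradient.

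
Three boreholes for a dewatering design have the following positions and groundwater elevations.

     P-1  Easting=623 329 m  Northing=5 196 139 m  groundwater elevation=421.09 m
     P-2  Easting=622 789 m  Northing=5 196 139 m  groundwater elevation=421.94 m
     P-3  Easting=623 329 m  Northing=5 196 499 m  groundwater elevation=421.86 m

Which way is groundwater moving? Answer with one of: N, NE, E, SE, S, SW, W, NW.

∂h/∂x = (421.94 − 421.09) / (622789 − 623329) = -0.001574
∂h/∂y = (421.86 − 421.09) / (5196499 − 5196139) = +0.002139
Flow = −∇h = (+0.001574 east, -0.002139 north), which points southeast.

SE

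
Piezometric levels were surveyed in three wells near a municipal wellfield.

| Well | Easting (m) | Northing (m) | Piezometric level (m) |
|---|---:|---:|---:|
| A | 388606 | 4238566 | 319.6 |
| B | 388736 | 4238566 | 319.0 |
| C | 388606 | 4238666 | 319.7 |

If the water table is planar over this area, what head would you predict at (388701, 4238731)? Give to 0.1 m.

319.3 m

∂h/∂x = (319.0 − 319.6) / (388736 − 388606) = -0.004615
∂h/∂y = (319.7 − 319.6) / (4238666 − 4238566) = +0.0010000
h(388701, 4238731) = 319.6 + (-0.004615)·(95) + (+0.0010000)·(165) = 319.6 -0.438 +0.165 = 319.327 m.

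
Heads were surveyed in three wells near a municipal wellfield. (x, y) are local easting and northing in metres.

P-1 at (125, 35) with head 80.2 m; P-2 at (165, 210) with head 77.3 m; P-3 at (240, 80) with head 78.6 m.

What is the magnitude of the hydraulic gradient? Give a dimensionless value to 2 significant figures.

0.017

Taking P-1 as reference: P-2−P-1 = (40, 175, -2.9); P-3−P-1 = (115, 45, -1.6).
Solve a·Δx + b·Δy = Δh: det = 40·45 − 115·175 = -18325.
∂h/∂x = [(-2.9)·45 − (-1.6)·175] / -18325 = -0.008158
∂h/∂y = [40·(-1.6) − 115·(-2.9)] / -18325 = -0.01471
|∇h| = √(-0.008158² + -0.01471²) = 0.01682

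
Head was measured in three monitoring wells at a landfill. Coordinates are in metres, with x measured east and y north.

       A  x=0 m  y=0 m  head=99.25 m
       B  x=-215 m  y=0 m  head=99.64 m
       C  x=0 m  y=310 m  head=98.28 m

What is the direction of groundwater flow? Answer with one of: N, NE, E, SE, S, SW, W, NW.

∂h/∂x = (99.64 − 99.25) / (-215 − 0) = -0.001814
∂h/∂y = (98.28 − 99.25) / (310 − 0) = -0.003129
Flow = −∇h = (+0.001814 east, +0.003129 north), which points northeast.

NE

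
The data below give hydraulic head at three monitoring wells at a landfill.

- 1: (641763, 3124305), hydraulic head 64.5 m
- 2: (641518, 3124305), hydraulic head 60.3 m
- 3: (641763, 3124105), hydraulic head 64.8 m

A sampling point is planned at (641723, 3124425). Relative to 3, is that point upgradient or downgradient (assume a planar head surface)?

downgradient

∂h/∂x = (60.3 − 64.5) / (641518 − 641763) = +0.01714
∂h/∂y = (64.8 − 64.5) / (3124105 − 3124305) = -0.001500
Head at (641723, 3124425) = 64.5 + (+0.01714)·(-40) + (-0.001500)·(120) = 63.63 m.
That is lower than the 64.8 m at 3, so the point is downgradient.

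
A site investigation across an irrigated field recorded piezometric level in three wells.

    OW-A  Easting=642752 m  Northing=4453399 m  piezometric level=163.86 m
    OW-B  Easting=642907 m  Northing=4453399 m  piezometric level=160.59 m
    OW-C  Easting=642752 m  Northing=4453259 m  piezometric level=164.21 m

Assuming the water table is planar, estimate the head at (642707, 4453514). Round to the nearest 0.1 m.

164.5 m

∂h/∂x = (160.59 − 163.86) / (642907 − 642752) = -0.02110
∂h/∂y = (164.21 − 163.86) / (4453259 − 4453399) = -0.002500
h(642707, 4453514) = 163.86 + (-0.02110)·(-45) + (-0.002500)·(115) = 163.86 +0.949 -0.287 = 164.522 m.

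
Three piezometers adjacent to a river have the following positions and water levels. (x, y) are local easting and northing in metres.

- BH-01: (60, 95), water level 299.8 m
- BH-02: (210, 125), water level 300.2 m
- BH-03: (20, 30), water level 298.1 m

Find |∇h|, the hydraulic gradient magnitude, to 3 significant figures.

Three-point gradient (reference BH-01): Δ to BH-02 = (150, 30, +0.4), Δ to BH-03 = (-40, -65, -1.7).
∂h/∂x = -0.002924, ∂h/∂y = +0.02795 (det = -8550).
|∇h| = √(-0.002924² + 0.02795²) = 0.0281

0.0281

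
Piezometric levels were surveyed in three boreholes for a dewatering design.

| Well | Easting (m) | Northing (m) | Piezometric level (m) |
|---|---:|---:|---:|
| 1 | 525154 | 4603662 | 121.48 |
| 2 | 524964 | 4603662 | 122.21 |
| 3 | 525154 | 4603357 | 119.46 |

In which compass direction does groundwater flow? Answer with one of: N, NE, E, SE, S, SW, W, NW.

SE

∂h/∂x = (122.21 − 121.48) / (524964 − 525154) = -0.003842
∂h/∂y = (119.46 − 121.48) / (4603357 − 4603662) = +0.006623
Flow = −∇h = (+0.003842 east, -0.006623 north), which points southeast.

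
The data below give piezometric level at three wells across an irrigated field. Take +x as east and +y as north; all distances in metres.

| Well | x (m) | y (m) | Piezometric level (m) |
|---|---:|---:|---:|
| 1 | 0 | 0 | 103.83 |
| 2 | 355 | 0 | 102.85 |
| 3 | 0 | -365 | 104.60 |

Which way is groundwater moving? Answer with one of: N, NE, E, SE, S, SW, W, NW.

∂h/∂x = (102.85 − 103.83) / (355 − 0) = -0.002761
∂h/∂y = (104.60 − 103.83) / (-365 − 0) = -0.002110
Flow = −∇h = (+0.002761 east, +0.002110 north), which points northeast.

NE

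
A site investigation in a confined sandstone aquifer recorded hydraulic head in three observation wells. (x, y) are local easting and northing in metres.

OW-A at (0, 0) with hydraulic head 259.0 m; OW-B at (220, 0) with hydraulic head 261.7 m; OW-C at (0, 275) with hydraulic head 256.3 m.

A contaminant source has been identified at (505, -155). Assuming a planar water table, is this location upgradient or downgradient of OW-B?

upgradient

∂h/∂x = (261.7 − 259.0) / (220 − 0) = +0.01227
∂h/∂y = (256.3 − 259.0) / (275 − 0) = -0.009818
Head at (505, -155) = 259.0 + (+0.01227)·(505) + (-0.009818)·(-155) = 266.72 m.
That is higher than the 261.7 m at OW-B, so the point is upgradient.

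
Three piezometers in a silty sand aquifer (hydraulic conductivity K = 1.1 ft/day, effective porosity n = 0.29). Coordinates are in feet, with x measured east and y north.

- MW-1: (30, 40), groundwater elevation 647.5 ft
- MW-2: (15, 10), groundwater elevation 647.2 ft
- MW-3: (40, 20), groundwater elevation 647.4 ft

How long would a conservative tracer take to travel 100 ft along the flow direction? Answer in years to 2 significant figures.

With h = a·x + b·y + c and MW-1 as origin, the differences give:
  (-15)·a + (-30)·b = -0.3
  10·a + (-20)·b = -0.1
Eliminate b (×(-20) and ×(-30), subtract): 600·a = 3.00 → a = ∂h/∂x = +0.005000
Back-substitute: b = ∂h/∂y = +0.007500.
|∇h| = √(0.005000² + 0.007500²) = 0.009014
Seepage velocity v = K·i/n = 1.1 × 0.009014 / 0.29 = 0.03419 ft/day.
t = 100 / 0.03419 = 2925 days = 8.01 years.

8.0 years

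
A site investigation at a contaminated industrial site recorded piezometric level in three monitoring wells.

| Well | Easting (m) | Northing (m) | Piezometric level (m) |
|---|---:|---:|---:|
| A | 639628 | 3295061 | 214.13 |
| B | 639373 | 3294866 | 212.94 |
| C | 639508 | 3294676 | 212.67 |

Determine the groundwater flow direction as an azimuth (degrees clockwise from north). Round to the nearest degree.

217°

Taking A as reference: B−A = (-255, -195, -1.19); C−A = (-120, -385, -1.46).
Solve a·Δx + b·Δy = Δh: det = (-255)·(-385) − (-120)·(-195) = 74775.
∂h/∂x = [(-1.19)·(-385) − (-1.46)·(-195)] / 74775 = +0.002320
∂h/∂y = [(-255)·(-1.46) − (-120)·(-1.19)] / 74775 = +0.003069
Flow direction (−∇h) has components (-0.002320 E, -0.003069 N).
Azimuth = atan2(E, N) = atan2(-0.002320, -0.003069) = 217.1° ≈ 217°.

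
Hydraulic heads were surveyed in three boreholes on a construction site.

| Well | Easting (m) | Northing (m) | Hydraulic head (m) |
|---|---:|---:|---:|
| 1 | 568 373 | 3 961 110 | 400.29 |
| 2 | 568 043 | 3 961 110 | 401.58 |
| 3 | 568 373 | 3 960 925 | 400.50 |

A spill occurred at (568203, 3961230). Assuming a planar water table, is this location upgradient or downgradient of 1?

∂h/∂x = (401.58 − 400.29) / (568043 − 568373) = -0.003909
∂h/∂y = (400.50 − 400.29) / (3960925 − 3961110) = -0.001135
Head at (568203, 3961230) = 400.29 + (-0.003909)·(-170) + (-0.001135)·(120) = 400.82 m.
That is higher than the 400.29 m at 1, so the point is upgradient.

upgradient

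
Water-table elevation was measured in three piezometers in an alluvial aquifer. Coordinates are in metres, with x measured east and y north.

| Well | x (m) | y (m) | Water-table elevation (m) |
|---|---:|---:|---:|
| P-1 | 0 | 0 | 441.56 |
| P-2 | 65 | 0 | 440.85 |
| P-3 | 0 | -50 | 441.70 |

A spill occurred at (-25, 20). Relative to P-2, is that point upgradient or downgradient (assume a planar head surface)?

∂h/∂x = (440.85 − 441.56) / (65 − 0) = -0.01092
∂h/∂y = (441.70 − 441.56) / (-50 − 0) = -0.002800
Head at (-25, 20) = 441.56 + (-0.01092)·(-25) + (-0.002800)·(20) = 441.78 m.
That is higher than the 440.85 m at P-2, so the point is upgradient.

upgradient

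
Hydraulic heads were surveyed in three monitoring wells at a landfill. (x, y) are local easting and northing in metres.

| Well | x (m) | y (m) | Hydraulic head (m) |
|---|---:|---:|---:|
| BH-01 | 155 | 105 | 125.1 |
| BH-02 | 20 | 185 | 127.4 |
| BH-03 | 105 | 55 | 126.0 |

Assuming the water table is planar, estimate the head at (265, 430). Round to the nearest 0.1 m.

123.0 m

Taking BH-01 as reference: BH-02−BH-01 = (-135, 80, +2.3); BH-03−BH-01 = (-50, -50, +0.9).
Determinant of the coordinate differences = (-135)·(-50) − (-50)·80 = 10750.
∂h/∂x = [(+2.3)·(-50) − (+0.9)·80] / 10750 = -0.01740
∂h/∂y = [(-135)·(+0.9) − (-50)·(+2.3)] / 10750 = -0.0006047
h(265, 430) = 125.1 + (-0.01740)·(110) + (-0.0006047)·(325) = 125.1 -1.913 -0.197 = 122.990 m.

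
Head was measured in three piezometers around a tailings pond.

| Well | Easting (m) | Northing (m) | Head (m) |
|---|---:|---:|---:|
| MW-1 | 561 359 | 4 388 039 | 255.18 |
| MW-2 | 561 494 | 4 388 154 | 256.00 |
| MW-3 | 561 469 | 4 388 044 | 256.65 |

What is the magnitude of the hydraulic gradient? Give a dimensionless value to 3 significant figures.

Differences from MW-1: to MW-2 (Δx, Δy, Δh) = (135, 115, +0.82); to MW-3 = (110, 5, +1.47).
Solve a·Δx + b·Δy = Δh: det = 135·5 − 110·115 = -11975.
∂h/∂x = [(+0.82)·5 − (+1.47)·115] / -11975 = +0.01377
∂h/∂y = [135·(+1.47) − 110·(+0.82)] / -11975 = -0.009040
|∇h| = √(0.01377² + -0.009040²) = 0.01647

0.0165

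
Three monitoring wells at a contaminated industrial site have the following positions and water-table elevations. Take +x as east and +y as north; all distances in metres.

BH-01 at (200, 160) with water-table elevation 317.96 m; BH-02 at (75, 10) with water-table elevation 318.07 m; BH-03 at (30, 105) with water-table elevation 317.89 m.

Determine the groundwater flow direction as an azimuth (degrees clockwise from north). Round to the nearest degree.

Taking BH-01 as reference: BH-02−BH-01 = (-125, -150, +0.11); BH-03−BH-01 = (-170, -55, -0.07).
Solve a·Δx + b·Δy = Δh: det = (-125)·(-55) − (-170)·(-150) = -18625.
∂h/∂x = [(+0.11)·(-55) − (-0.07)·(-150)] / -18625 = +0.0008886
∂h/∂y = [(-125)·(-0.07) − (-170)·(+0.11)] / -18625 = -0.001474
Flow direction (−∇h) has components (-0.0008886 E, +0.001474 N).
Azimuth = atan2(E, N) = atan2(-0.0008886, +0.001474) = 328.9° ≈ 329°.

329°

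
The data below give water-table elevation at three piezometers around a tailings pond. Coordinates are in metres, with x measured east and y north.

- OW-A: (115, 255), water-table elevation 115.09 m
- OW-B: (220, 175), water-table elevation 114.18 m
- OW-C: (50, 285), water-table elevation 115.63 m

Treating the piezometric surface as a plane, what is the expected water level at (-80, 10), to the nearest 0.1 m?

With h = a·x + b·y + c and OW-A as origin, the differences give:
  105·a + (-80)·b = -0.91
  (-65)·a + 30·b = +0.54
Eliminate b (×30 and ×(-80), subtract): -2050·a = 15.900 → a = ∂h/∂x = -0.007756
Back-substitute: b = ∂h/∂y = +0.001195.
h(-80, 10) = 115.09 + (-0.007756)·(-195) + (+0.001195)·(-245) = 115.09 +1.512 -0.293 = 116.310 m.

116.3 m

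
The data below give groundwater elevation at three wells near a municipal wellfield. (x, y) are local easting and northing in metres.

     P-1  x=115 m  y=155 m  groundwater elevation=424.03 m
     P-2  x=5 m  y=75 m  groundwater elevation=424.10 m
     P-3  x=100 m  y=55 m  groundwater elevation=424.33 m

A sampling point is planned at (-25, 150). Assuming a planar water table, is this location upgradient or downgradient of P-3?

downgradient

Differences from P-1: to P-2 (Δx, Δy, Δh) = (-110, -80, +0.07); to P-3 = (-15, -100, +0.30).
Solve a·Δx + b·Δy = Δh: det = (-110)·(-100) − (-15)·(-80) = 9800.
∂h/∂x = [(+0.07)·(-100) − (+0.30)·(-80)] / 9800 = +0.001735
∂h/∂y = [(-110)·(+0.30) − (-15)·(+0.07)] / 9800 = -0.003260
Head at (-25, 150) = 424.03 + (+0.001735)·(-140) + (-0.003260)·(-5) = 423.80 m.
That is lower than the 424.33 m at P-3, so the point is downgradient.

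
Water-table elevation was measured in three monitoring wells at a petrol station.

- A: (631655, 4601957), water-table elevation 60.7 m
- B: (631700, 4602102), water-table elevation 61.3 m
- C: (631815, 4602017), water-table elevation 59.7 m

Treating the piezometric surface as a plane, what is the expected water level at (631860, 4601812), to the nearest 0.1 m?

Differences from A: to B (Δx, Δy, Δh) = (45, 145, +0.6); to C = (160, 60, -1.0).
Solve a·Δx + b·Δy = Δh: det = 45·60 − 160·145 = -20500.
∂h/∂x = [(+0.6)·60 − (-1.0)·145] / -20500 = -0.008829
∂h/∂y = [45·(-1.0) − 160·(+0.6)] / -20500 = +0.006878
h(631860, 4601812) = 60.7 + (-0.008829)·(205) + (+0.006878)·(-145) = 60.7 -1.810 -0.997 = 57.893 m.

57.9 m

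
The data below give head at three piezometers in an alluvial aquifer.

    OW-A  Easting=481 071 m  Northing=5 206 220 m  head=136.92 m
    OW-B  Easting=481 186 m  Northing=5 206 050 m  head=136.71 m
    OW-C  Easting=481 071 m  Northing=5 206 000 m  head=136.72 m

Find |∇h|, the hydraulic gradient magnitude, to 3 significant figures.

With h = a·x + b·y + c and OW-A as origin, the differences give:
  115·a + (-170)·b = -0.21
  0·a + (-220)·b = -0.20
Eliminate b (×(-220) and ×(-170), subtract): -25300·a = 12.200 → a = ∂h/∂x = -0.0004822
Back-substitute: b = ∂h/∂y = +0.0009091.
|∇h| = √(-0.0004822² + 0.0009091²) = 0.001029

0.00103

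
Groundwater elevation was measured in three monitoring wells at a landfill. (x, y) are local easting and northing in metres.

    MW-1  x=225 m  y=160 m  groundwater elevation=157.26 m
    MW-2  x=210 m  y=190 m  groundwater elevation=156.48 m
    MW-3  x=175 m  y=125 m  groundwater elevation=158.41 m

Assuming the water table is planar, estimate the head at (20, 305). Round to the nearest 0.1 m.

Taking MW-1 as reference: MW-2−MW-1 = (-15, 30, -0.78); MW-3−MW-1 = (-50, -35, +1.15).
Solve a·Δx + b·Δy = Δh: det = (-15)·(-35) − (-50)·30 = 2025.
∂h/∂x = [(-0.78)·(-35) − (+1.15)·30] / 2025 = -0.003556
∂h/∂y = [(-15)·(+1.15) − (-50)·(-0.78)] / 2025 = -0.02778
h(20, 305) = 157.26 + (-0.003556)·(-205) + (-0.02778)·(145) = 157.26 +0.729 -4.028 = 153.961 m.

154.0 m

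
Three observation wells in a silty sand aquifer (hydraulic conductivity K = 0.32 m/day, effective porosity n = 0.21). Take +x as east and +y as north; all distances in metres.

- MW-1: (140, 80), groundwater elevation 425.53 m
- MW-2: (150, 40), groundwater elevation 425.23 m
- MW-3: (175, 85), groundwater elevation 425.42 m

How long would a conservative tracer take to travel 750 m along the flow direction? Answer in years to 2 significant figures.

180 years

Differences from MW-1: to MW-2 (Δx, Δy, Δh) = (10, -40, -0.30); to MW-3 = (35, 5, -0.11).
Determinant of the coordinate differences = 10·5 − 35·(-40) = 1450.
∂h/∂x = [(-0.30)·5 − (-0.11)·(-40)] / 1450 = -0.004069
∂h/∂y = [10·(-0.11) − 35·(-0.30)] / 1450 = +0.006483
|∇h| = √(-0.004069² + 0.006483²) = 0.007654
Seepage velocity v = K·i/n = 0.32 × 0.007654 / 0.21 = 0.01166 m/day.
t = 750 / 0.01166 = 6.432e+04 days = 176 years.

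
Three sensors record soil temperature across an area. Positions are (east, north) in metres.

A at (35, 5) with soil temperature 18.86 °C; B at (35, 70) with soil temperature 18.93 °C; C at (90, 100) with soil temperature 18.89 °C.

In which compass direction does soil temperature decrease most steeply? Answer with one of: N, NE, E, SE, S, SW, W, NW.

Taking A as reference: B−A = (0, 65, +0.07); C−A = (55, 95, +0.03).
Determinant of the coordinate differences = 0·95 − 55·65 = -3575.
∂T/∂x = [(+0.07)·95 − (+0.03)·65] / -3575 = -0.001315
∂T/∂y = [0·(+0.03) − 55·(+0.07)] / -3575 = +0.001077
Steepest decrease is along −∇f = (+0.001315 E, -0.001077 N) → southeast.

SE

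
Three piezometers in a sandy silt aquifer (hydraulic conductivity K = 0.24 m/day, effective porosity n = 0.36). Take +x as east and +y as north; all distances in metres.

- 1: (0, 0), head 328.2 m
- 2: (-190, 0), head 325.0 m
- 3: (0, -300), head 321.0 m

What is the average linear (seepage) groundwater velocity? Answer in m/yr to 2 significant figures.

∂h/∂x = (325.0 − 328.2) / (-190 − 0) = +0.01684
∂h/∂y = (321.0 − 328.2) / (-300 − 0) = +0.02400
|∇h| = √(0.01684² + 0.02400²) = 0.02932
Seepage velocity v = K·i/n = 0.24 × 0.02932 / 0.36 = 0.01955 m/day = 7.141 m/yr.

7.1 m/yr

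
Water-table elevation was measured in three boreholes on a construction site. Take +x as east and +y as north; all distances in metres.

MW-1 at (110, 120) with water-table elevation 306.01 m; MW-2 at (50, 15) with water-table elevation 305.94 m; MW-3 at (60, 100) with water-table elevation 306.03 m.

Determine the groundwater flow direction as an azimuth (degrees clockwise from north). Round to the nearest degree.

With h = a·x + b·y + c and MW-1 as origin, the differences give:
  (-60)·a + (-105)·b = -0.07
  (-50)·a + (-20)·b = +0.02
Eliminate b (×(-20) and ×(-105), subtract): -4050·a = 3.500 → a = ∂h/∂x = -0.0008642
Back-substitute: b = ∂h/∂y = +0.001160.
Flow direction (−∇h) has components (+0.0008642 E, -0.001160 N).
Azimuth = atan2(E, N) = atan2(+0.0008642, -0.001160) = 143.3° ≈ 143°.

143°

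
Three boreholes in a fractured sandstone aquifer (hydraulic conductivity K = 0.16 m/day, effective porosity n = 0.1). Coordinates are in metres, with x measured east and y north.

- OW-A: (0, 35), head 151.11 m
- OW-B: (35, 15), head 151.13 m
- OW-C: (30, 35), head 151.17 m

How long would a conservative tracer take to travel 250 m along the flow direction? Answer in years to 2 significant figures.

Differences from OW-A: to OW-B (Δx, Δy, Δh) = (35, -20, +0.02); to OW-C = (30, 0, +0.06).
Solve a·Δx + b·Δy = Δh: det = 35·0 − 30·(-20) = 600.
∂h/∂x = [(+0.02)·0 − (+0.06)·(-20)] / 600 = +0.002000
∂h/∂y = [35·(+0.06) − 30·(+0.02)] / 600 = +0.002500
|∇h| = √(0.002000² + 0.002500²) = 0.003202
Seepage velocity v = K·i/n = 0.16 × 0.003202 / 0.1 = 0.005123 m/day.
t = 250 / 0.005123 = 4.88e+04 days = 134 years.

130 years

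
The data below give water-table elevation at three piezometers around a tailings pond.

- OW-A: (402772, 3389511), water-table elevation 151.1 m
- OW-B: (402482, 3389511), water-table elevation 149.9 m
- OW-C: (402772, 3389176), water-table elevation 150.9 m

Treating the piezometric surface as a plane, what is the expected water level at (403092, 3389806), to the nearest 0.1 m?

∂h/∂x = (149.9 − 151.1) / (402482 − 402772) = +0.004138
∂h/∂y = (150.9 − 151.1) / (3389176 − 3389511) = +0.0005970
h(403092, 3389806) = 151.1 + (+0.004138)·(320) + (+0.0005970)·(295) = 151.1 +1.324 +0.176 = 152.600 m.

152.6 m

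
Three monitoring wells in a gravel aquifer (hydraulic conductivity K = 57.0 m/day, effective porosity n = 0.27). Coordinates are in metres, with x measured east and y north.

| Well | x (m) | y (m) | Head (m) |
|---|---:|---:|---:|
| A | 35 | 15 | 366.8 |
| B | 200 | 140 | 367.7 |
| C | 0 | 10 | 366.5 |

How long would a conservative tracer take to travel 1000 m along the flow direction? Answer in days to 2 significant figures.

With h = a·x + b·y + c and A as origin, the differences give:
  165·a + 125·b = +0.9
  (-35)·a + (-5)·b = -0.3
Eliminate b (×(-5) and ×125, subtract): 3550·a = 33.00 → a = ∂h/∂x = +0.009296
Back-substitute: b = ∂h/∂y = -0.005070.
|∇h| = √(0.009296² + -0.005070²) = 0.01059
Seepage velocity v = K·i/n = 57.0 × 0.01059 / 0.27 = 2.236 m/day.
t = 1000 / 2.236 = 447.2 days.

450 days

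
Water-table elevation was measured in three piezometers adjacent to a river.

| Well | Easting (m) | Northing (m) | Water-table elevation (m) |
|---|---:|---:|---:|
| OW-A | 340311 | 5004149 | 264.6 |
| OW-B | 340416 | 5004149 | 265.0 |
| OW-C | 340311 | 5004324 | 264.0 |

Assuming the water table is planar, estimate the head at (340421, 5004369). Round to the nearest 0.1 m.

264.3 m

∂h/∂x = (265.0 − 264.6) / (340416 − 340311) = +0.003810
∂h/∂y = (264.0 − 264.6) / (5004324 − 5004149) = -0.003429
h(340421, 5004369) = 264.6 + (+0.003810)·(110) + (-0.003429)·(220) = 264.6 +0.419 -0.754 = 264.265 m.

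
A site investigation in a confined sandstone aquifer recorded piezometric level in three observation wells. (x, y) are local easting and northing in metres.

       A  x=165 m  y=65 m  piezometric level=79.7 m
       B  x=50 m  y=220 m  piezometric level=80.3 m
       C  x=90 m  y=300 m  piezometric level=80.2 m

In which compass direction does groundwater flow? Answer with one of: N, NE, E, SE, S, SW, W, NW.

Differences from A: to B (Δx, Δy, Δh) = (-115, 155, +0.6); to C = (-75, 235, +0.5).
Solve a·Δx + b·Δy = Δh: det = (-115)·235 − (-75)·155 = -15400.
∂h/∂x = [(+0.6)·235 − (+0.5)·155] / -15400 = -0.004123
∂h/∂y = [(-115)·(+0.5) − (-75)·(+0.6)] / -15400 = +0.0008117
Flow = −∇h = (+0.004123 east, -0.0008117 north), which points east.

E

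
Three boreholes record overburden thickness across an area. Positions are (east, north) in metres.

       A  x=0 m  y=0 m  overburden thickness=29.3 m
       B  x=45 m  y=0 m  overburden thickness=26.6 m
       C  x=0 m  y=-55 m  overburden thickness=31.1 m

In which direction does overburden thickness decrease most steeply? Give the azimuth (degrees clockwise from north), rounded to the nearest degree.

∂d/∂x = (26.6 − 29.3) / (45 − 0) = -0.06000
∂d/∂y = (31.1 − 29.3) / (-55 − 0) = -0.03273
Steepest decrease is along −∇f: components (+0.06000 E, +0.03273 N).
Azimuth = atan2(+0.06000, +0.03273) = 61.4° ≈ 061°.

061°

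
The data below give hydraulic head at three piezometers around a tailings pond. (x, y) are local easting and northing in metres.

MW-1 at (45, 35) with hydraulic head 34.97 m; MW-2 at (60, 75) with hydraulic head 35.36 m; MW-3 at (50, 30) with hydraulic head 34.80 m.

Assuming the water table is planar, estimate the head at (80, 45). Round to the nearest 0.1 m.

34.5 m

Taking MW-1 as reference: MW-2−MW-1 = (15, 40, +0.39); MW-3−MW-1 = (5, -5, -0.17).
Determinant of the coordinate differences = 15·(-5) − 5·40 = -275.
∂h/∂x = [(+0.39)·(-5) − (-0.17)·40] / -275 = -0.01764
∂h/∂y = [15·(-0.17) − 5·(+0.39)] / -275 = +0.01636
h(80, 45) = 34.97 + (-0.01764)·(35) + (+0.01636)·(10) = 34.97 -0.617 +0.164 = 34.516 m.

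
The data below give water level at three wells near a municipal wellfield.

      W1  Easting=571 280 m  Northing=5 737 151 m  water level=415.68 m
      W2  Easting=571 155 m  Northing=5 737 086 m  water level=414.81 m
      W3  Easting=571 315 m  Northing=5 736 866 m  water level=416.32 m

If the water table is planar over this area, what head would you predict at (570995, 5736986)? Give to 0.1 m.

413.7 m

Three-point gradient (reference W1): Δ to W2 = (-125, -65, -0.87), Δ to W3 = (35, -285, +0.64).
∂h/∂x = +0.007640, ∂h/∂y = -0.001307 (det = 37900).
h(570995, 5736986) = 415.68 + (+0.007640)·(-285) + (-0.001307)·(-165) = 415.68 -2.177 +0.216 = 413.718 m.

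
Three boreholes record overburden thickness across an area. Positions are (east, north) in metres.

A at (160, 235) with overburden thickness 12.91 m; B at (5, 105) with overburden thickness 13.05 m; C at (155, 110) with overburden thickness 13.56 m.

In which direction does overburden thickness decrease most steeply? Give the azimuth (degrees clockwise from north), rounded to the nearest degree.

326°

With d = a·x + b·y + c and A as origin, the differences give:
  (-155)·a + (-130)·b = +0.14
  (-5)·a + (-125)·b = +0.65
Eliminate b (×(-125) and ×(-130), subtract): 18725·a = 67.000 → a = ∂d/∂x = +0.003578
Back-substitute: b = ∂d/∂y = -0.005343.
Steepest decrease is along −∇f: components (-0.003578 E, +0.005343 N).
Azimuth = atan2(-0.003578, +0.005343) = 326.2° ≈ 326°.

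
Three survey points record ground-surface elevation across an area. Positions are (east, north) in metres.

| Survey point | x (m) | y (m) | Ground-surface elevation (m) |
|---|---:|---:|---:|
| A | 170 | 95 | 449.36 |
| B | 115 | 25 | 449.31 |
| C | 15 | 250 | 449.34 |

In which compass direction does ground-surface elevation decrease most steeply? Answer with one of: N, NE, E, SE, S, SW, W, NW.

SW

With z = a·x + b·y + c and A as origin, the differences give:
  (-55)·a + (-70)·b = -0.05
  (-155)·a + 155·b = -0.02
Eliminate b (×155 and ×(-70), subtract): -19375·a = -9.150 → a = ∂z/∂x = +0.0004723
Back-substitute: b = ∂z/∂y = +0.0003432.
Steepest decrease is along −∇f = (-0.0004723 E, -0.0003432 N) → southwest.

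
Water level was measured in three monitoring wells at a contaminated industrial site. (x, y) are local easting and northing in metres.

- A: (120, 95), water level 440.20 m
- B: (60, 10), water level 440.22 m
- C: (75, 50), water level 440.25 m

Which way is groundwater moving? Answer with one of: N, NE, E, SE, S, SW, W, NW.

With h = a·x + b·y + c and A as origin, the differences give:
  (-60)·a + (-85)·b = +0.02
  (-45)·a + (-45)·b = +0.05
Eliminate b (×(-45) and ×(-85), subtract): -1125·a = 3.350 → a = ∂h/∂x = -0.002978
Back-substitute: b = ∂h/∂y = +0.001867.
Flow = −∇h = (+0.002978 east, -0.001867 north), which points southeast.

SE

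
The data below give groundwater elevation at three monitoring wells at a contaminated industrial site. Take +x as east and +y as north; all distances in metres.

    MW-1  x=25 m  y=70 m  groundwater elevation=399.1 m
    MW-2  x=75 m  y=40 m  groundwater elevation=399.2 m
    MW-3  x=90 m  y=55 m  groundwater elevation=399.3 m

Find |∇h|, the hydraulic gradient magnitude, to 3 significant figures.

0.00475

Taking MW-1 as reference: MW-2−MW-1 = (50, -30, +0.1); MW-3−MW-1 = (65, -15, +0.2).
Solve a·Δx + b·Δy = Δh: det = 50·(-15) − 65·(-30) = 1200.
∂h/∂x = [(+0.1)·(-15) − (+0.2)·(-30)] / 1200 = +0.003750
∂h/∂y = [50·(+0.2) − 65·(+0.1)] / 1200 = +0.002917
|∇h| = √(0.003750² + 0.002917²) = 0.004751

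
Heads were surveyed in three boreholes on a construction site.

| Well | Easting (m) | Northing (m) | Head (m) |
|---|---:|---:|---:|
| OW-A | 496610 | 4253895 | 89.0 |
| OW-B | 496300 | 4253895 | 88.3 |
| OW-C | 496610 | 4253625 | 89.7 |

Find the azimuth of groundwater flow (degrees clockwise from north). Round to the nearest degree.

∂h/∂x = (88.3 − 89.0) / (496300 − 496610) = +0.002258
∂h/∂y = (89.7 − 89.0) / (4253625 − 4253895) = -0.002593
Flow direction (−∇h) has components (-0.002258 E, +0.002593 N).
Azimuth = atan2(E, N) = atan2(-0.002258, +0.002593) = 318.9° ≈ 319°.

319°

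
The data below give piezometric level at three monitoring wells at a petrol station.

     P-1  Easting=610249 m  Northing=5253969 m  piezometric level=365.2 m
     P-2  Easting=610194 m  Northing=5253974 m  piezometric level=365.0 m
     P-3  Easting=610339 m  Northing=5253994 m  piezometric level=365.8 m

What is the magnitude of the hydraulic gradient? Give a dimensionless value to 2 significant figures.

0.0093

Differences from P-1: to P-2 (Δx, Δy, Δh) = (-55, 5, -0.2); to P-3 = (90, 25, +0.6).
Solve a·Δx + b·Δy = Δh: det = (-55)·25 − 90·5 = -1825.
∂h/∂x = [(-0.2)·25 − (+0.6)·5] / -1825 = +0.004384
∂h/∂y = [(-55)·(+0.6) − 90·(-0.2)] / -1825 = +0.008219
|∇h| = √(0.004384² + 0.008219²) = 0.009315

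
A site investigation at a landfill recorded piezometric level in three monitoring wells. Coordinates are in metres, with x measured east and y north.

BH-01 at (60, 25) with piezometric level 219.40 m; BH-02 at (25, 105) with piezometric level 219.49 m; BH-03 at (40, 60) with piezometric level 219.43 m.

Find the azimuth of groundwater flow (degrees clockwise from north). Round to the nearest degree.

With h = a·x + b·y + c and BH-01 as origin, the differences give:
  (-35)·a + 80·b = +0.09
  (-20)·a + 35·b = +0.03
Eliminate b (×35 and ×80, subtract): 375·a = 0.750 → a = ∂h/∂x = +0.002000
Back-substitute: b = ∂h/∂y = +0.002000.
Flow direction (−∇h) has components (-0.002000 E, -0.002000 N).
Azimuth = atan2(E, N) = atan2(-0.002000, -0.002000) = 225.0° ≈ 225°.

225°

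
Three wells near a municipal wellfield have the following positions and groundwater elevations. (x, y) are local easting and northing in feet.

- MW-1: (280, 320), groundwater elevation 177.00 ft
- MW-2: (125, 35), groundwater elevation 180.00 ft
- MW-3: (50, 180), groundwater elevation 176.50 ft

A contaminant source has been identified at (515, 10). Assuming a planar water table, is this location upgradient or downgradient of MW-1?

upgradient

With h = a·x + b·y + c and MW-1 as origin, the differences give:
  (-155)·a + (-285)·b = +3.00
  (-230)·a + (-140)·b = -0.50
Eliminate b (×(-140) and ×(-285), subtract): -43850·a = -562.500 → a = ∂h/∂x = +0.01283
Back-substitute: b = ∂h/∂y = -0.01750.
Head at (515, 10) = 177.00 + (+0.01283)·(235) + (-0.01750)·(-310) = 185.44 ft.
That is higher than the 177.00 ft at MW-1, so the point is upgradient.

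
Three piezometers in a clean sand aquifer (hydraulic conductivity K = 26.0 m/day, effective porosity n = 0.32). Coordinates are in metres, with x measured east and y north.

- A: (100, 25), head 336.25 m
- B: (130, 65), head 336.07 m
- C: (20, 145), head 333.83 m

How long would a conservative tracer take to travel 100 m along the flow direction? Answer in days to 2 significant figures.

73 days

With h = a·x + b·y + c and A as origin, the differences give:
  30·a + 40·b = -0.18
  (-80)·a + 120·b = -2.42
Eliminate b (×120 and ×40, subtract): 6800·a = 75.200 → a = ∂h/∂x = +0.01106
Back-substitute: b = ∂h/∂y = -0.01279.
|∇h| = √(0.01106² + -0.01279²) = 0.01691
Seepage velocity v = K·i/n = 26.0 × 0.01691 / 0.32 = 1.374 m/day.
t = 100 / 1.374 = 72.78 days.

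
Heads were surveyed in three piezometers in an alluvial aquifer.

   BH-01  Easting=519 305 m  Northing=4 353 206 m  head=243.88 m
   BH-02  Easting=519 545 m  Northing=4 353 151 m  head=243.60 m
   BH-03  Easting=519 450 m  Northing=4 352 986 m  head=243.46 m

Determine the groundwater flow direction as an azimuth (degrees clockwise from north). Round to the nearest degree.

Taking BH-01 as reference: BH-02−BH-01 = (240, -55, -0.28); BH-03−BH-01 = (145, -220, -0.42).
Solve a·Δx + b·Δy = Δh: det = 240·(-220) − 145·(-55) = -44825.
∂h/∂x = [(-0.28)·(-220) − (-0.42)·(-55)] / -44825 = -0.0008589
∂h/∂y = [240·(-0.42) − 145·(-0.28)] / -44825 = +0.001343
Flow direction (−∇h) has components (+0.0008589 E, -0.001343 N).
Azimuth = atan2(E, N) = atan2(+0.0008589, -0.001343) = 147.4° ≈ 147°.

147°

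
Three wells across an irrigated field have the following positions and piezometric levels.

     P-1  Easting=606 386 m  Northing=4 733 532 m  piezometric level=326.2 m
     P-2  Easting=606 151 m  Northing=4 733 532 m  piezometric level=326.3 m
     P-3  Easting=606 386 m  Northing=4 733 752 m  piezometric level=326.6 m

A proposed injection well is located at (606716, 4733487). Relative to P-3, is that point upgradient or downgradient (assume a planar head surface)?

∂h/∂x = (326.3 − 326.2) / (606151 − 606386) = -0.0004255
∂h/∂y = (326.6 − 326.2) / (4733752 − 4733532) = +0.001818
Head at (606716, 4733487) = 326.2 + (-0.0004255)·(330) + (+0.001818)·(-45) = 325.98 m.
That is lower than the 326.6 m at P-3, so the point is downgradient.

downgradient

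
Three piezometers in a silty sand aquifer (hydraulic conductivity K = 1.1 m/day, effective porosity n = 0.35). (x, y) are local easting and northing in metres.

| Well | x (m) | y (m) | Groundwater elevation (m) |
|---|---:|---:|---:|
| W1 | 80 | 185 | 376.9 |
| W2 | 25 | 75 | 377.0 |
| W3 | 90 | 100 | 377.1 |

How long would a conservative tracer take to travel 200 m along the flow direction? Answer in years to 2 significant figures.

56 years

Taking W1 as reference: W2−W1 = (-55, -110, +0.1); W3−W1 = (10, -85, +0.2).
Solve a·Δx + b·Δy = Δh: det = (-55)·(-85) − 10·(-110) = 5775.
∂h/∂x = [(+0.1)·(-85) − (+0.2)·(-110)] / 5775 = +0.002338
∂h/∂y = [(-55)·(+0.2) − 10·(+0.1)] / 5775 = -0.002078
|∇h| = √(0.002338² + -0.002078²) = 0.003128
Seepage velocity v = K·i/n = 1.1 × 0.003128 / 0.35 = 0.009831 m/day.
t = 200 / 0.009831 = 2.034e+04 days = 55.7 years.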